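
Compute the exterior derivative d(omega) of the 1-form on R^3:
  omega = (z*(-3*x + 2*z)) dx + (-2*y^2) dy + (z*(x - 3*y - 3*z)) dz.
d(omega) = (3*x - 3*z) dx ∧ dz + (-3*z) dy ∧ dz

For a 1-form omega = sum_i f_i dx_i, the exterior derivative is
  d(omega) = sum_{i < j} (∂f_j/∂x_i - ∂f_i/∂x_j) dx_i ∧ dx_j.
  coefficient of dx ∧ dz: ∂f_3/∂x - ∂f_1/∂z = ∂(z*(x - 3*y - 3*z))/∂x - ∂(z*(-3*x + 2*z))/∂z = 3*x - 3*z
  coefficient of dy ∧ dz: ∂f_3/∂y - ∂f_2/∂z = ∂(z*(x - 3*y - 3*z))/∂y - ∂(-2*y^2)/∂z = -3*z
Assembling: d(omega) = (3*x - 3*z) dx ∧ dz + (-3*z) dy ∧ dz.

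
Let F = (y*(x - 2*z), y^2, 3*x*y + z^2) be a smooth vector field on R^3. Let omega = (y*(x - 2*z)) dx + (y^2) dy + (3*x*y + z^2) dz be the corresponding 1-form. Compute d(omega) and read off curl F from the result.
d(omega) = (3*x) dy ∧ dz + (-5*y) dz ∧ dx + (-x + 2*z) dx ∧ dy; curl F = (3*x, -5*y, -x + 2*z)

d omega = sum_{i<j} (∂f_j/∂x_i - ∂f_i/∂x_j) dx_i ∧ dx_j. Under the identification (dy ∧ dz, dz ∧ dx, dx ∧ dy) ↔ (e_x, e_y, e_z), the coefficients are exactly the components of curl F. Compute:
  ∂R/∂y - ∂Q/∂z = (3*x) - (0) = 3*x
  ∂P/∂z - ∂R/∂x = (-2*y) - (3*y) = -5*y
  ∂Q/∂x - ∂P/∂y = (0) - (x - 2*z) = -x + 2*z.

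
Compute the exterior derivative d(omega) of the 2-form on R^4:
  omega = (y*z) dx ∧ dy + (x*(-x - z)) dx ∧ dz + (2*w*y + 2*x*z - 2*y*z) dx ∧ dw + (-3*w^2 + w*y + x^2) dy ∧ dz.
d(omega) = (2*x + y) dx ∧ dy ∧ dz + (-2*w + 2*z) dx ∧ dy ∧ dw + (-2*x + 2*y) dx ∧ dz ∧ dw + (-6*w + y) dy ∧ dz ∧ dw

For a 2-form omega = sum_{i<j} g_{ij} dx_i ∧ dx_j, the exterior derivative is
  d(omega) = sum_{i<j} d(g_{ij}) ∧ dx_i ∧ dx_j = sum_{i<j, k} (∂g_{ij}/∂x_k) dx_k ∧ dx_i ∧ dx_j.
Expand each term, using dx_k ∧ dx_i ∧ dx_j = sgn(permutation) dx_{(a)} ∧ dx_{(b)} ∧ dx_{(c)} with (a < b < c) sorted:
  d(y*z) includes (∂/∂z)(y*z) dz = (y) dz, which multiplied by dx ∧ dy gives (y) dx ∧ dy ∧ dz
  d(2*w*y + 2*x*z - 2*y*z) includes (∂/∂y)(2*w*y + 2*x*z - 2*y*z) dy = (2*w - 2*z) dy, which multiplied by dx ∧ dw gives (-2*w + 2*z) dx ∧ dy ∧ dw
  d(2*w*y + 2*x*z - 2*y*z) includes (∂/∂z)(2*w*y + 2*x*z - 2*y*z) dz = (2*x - 2*y) dz, which multiplied by dx ∧ dw gives (-2*x + 2*y) dx ∧ dz ∧ dw
  d(-3*w^2 + w*y + x^2) includes (∂/∂x)(-3*w^2 + w*y + x^2) dx = (2*x) dx, which multiplied by dy ∧ dz gives (2*x) dx ∧ dy ∧ dz
  d(-3*w^2 + w*y + x^2) includes (∂/∂w)(-3*w^2 + w*y + x^2) dw = (-6*w + y) dw, which multiplied by dy ∧ dz gives (-6*w + y) dy ∧ dz ∧ dw
Collecting like 3-forms: d(omega) = (2*x + y) dx ∧ dy ∧ dz + (-2*w + 2*z) dx ∧ dy ∧ dw + (-2*x + 2*y) dx ∧ dz ∧ dw + (-6*w + y) dy ∧ dz ∧ dw.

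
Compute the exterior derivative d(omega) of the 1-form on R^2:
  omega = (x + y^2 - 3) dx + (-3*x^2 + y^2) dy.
d(omega) = (-6*x - 2*y) dx ∧ dy

For a 1-form omega = sum_i f_i dx_i, the exterior derivative is
  d(omega) = sum_{i < j} (∂f_j/∂x_i - ∂f_i/∂x_j) dx_i ∧ dx_j.
  coefficient of dx ∧ dy: ∂f_2/∂x - ∂f_1/∂y = ∂(-3*x^2 + y^2)/∂x - ∂(x + y^2 - 3)/∂y = -6*x - 2*y
Assembling: d(omega) = (-6*x - 2*y) dx ∧ dy.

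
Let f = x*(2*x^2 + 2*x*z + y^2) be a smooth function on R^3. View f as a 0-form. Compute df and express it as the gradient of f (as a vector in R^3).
df = (6*x^2 + 4*x*z + y^2) dx + (2*x*y) dy + (2*x^2) dz; grad f = (6*x^2 + 4*x*z + y^2, 2*x*y, 2*x^2)

For a 0-form f, d f = (∂f/∂x) dx + (∂f/∂y) dy + (∂f/∂z) dz. The components of the vector representation are exactly the entries of grad f in Cartesian coordinates:
  ∂f/∂x = 6*x^2 + 4*x*z + y^2
  ∂f/∂y = 2*x*y
  ∂f/∂z = 2*x^2.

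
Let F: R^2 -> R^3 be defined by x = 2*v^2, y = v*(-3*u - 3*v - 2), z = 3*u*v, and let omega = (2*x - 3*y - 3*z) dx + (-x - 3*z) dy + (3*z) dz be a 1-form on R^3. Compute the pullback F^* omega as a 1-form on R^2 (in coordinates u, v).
F^* omega = (6*v^2*(9*u + v)) du + (2*v*(27*u^2 + 30*u*v + 9*u + 32*v^2 + 14*v)) dv

Using F^*(f dg) = (f ∘ F) d(g ∘ F), substitute each coordinate x_i by F_i(u, v) in f_i, and replace dx_i by d F_i = (∂F_i/∂u) du + (∂F_i/∂v) dv.
  For the x component: f_1(F) = v*(13*v + 6); d F_1 = (0) du + (4*v) dv
  For the y component: f_2(F) = v*(-9*u - 2*v); d F_2 = (-3*v) du + (-3*u - 6*v - 2) dv
  For the z component: f_3(F) = 9*u*v; d F_3 = (3*v) du + (3*u) dv
Combining and collecting du, dv coefficients:
  coeff of du: 6*v^2*(9*u + v)
  coeff of dv: 2*v*(27*u^2 + 30*u*v + 9*u + 32*v^2 + 14*v)
F^* omega = (6*v^2*(9*u + v)) du + (2*v*(27*u^2 + 30*u*v + 9*u + 32*v^2 + 14*v)) dv.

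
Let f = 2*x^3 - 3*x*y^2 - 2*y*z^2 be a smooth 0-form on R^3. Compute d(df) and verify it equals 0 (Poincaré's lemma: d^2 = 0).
d(df) = 0

Step 1: df = sum_i (∂f/∂x_i) dx_i = (6*x^2 - 3*y^2) dx + (-6*x*y - 2*z^2) dy + (-4*y*z) dz.
Step 2: Apply d again. Using the 1-form formula, the coefficient of dx ∧ dy in d(df) is ∂^2 f/∂x ∂y - ∂^2 f/∂y ∂x = (-6*y) - (-6*y) = 0 (equality of mixed partials for smooth f).
Similarly for dx ∧ dz and dy ∧ dz — all coefficients vanish. So d(df) = 0.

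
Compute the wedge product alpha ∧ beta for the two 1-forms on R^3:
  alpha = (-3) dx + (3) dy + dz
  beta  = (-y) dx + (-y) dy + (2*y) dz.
alpha ∧ beta = (6*y) dx ∧ dy + (-5*y) dx ∧ dz + (7*y) dy ∧ dz

Distribute the wedge, using dx_i ∧ dx_j = -dx_j ∧ dx_i and dx_i ∧ dx_i = 0. For each pair (i, j) with i < j, the coefficient of dx_i ∧ dx_j in alpha ∧ beta is (alpha_i * beta_j - alpha_j * beta_i). Collecting: alpha ∧ beta = (6*y) dx ∧ dy + (-5*y) dx ∧ dz + (7*y) dy ∧ dz.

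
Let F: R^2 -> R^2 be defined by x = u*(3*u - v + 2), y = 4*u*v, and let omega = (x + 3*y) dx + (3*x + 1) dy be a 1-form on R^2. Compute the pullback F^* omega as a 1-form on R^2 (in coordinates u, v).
F^* omega = (18*u^3 + 99*u^2*v + 18*u^2 - 23*u*v^2 + 44*u*v + 4*u + 4*v) du + (u*(33*u^2 - 23*u*v + 22*u + 4)) dv

Using F^*(f dg) = (f ∘ F) d(g ∘ F), substitute each coordinate x_i by F_i(u, v) in f_i, and replace dx_i by d F_i = (∂F_i/∂u) du + (∂F_i/∂v) dv.
  For the x component: f_1(F) = u*(3*u + 11*v + 2); d F_1 = (6*u - v + 2) du + (-u) dv
  For the y component: f_2(F) = 9*u^2 - 3*u*v + 6*u + 1; d F_2 = (4*v) du + (4*u) dv
Combining and collecting du, dv coefficients:
  coeff of du: 18*u^3 + 99*u^2*v + 18*u^2 - 23*u*v^2 + 44*u*v + 4*u + 4*v
  coeff of dv: u*(33*u^2 - 23*u*v + 22*u + 4)
F^* omega = (18*u^3 + 99*u^2*v + 18*u^2 - 23*u*v^2 + 44*u*v + 4*u + 4*v) du + (u*(33*u^2 - 23*u*v + 22*u + 4)) dv.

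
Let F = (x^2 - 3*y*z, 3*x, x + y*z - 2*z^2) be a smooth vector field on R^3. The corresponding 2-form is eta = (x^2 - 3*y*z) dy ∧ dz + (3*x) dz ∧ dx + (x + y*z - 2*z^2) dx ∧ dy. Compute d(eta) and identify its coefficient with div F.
d(eta) = (2*x + y - 4*z) dx ∧ dy ∧ dz; div F = 2*x + y - 4*z

For a 2-form in R^3 of the form above, applying d gives a 3-form with coefficient ∂P/∂x + ∂Q/∂y + ∂R/∂z:
  ∂P/∂x = 2*x
  ∂Q/∂y = 0
  ∂R/∂z = y - 4*z
Sum = 2*x + y - 4*z, which is exactly div F.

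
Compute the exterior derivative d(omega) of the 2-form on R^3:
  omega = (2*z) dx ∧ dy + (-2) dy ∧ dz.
d(omega) = (2) dx ∧ dy ∧ dz

For a 2-form omega = sum_{i<j} g_{ij} dx_i ∧ dx_j, the exterior derivative is
  d(omega) = sum_{i<j} d(g_{ij}) ∧ dx_i ∧ dx_j = sum_{i<j, k} (∂g_{ij}/∂x_k) dx_k ∧ dx_i ∧ dx_j.
Expand each term, using dx_k ∧ dx_i ∧ dx_j = sgn(permutation) dx_{(a)} ∧ dx_{(b)} ∧ dx_{(c)} with (a < b < c) sorted:
  d(2*z) includes (∂/∂z)(2*z) dz = (2) dz, which multiplied by dx ∧ dy gives (2) dx ∧ dy ∧ dz
Collecting like 3-forms: d(omega) = (2) dx ∧ dy ∧ dz.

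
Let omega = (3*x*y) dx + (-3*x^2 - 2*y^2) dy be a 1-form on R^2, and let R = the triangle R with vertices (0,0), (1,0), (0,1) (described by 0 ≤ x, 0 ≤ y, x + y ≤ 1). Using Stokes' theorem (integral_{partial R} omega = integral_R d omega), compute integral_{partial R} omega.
integral_(partial R) omega = -3/2

Stokes: integral_partial_R omega = integral_R d omega with d omega = (∂Q/∂x - ∂P/∂y) dx ∧ dy.
  ∂Q/∂x = -6*x
  ∂P/∂y = 3*x
  integrand = ∂Q/∂x - ∂P/∂y = -9*x.
Integrating over R: integral_0^1 integral_0^{1-x} (-9*x) dy dx = -3/2.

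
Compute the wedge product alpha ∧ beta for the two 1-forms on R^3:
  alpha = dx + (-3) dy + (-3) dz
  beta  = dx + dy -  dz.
alpha ∧ beta = (4) dx ∧ dy + (2) dx ∧ dz + (6) dy ∧ dz

Distribute the wedge, using dx_i ∧ dx_j = -dx_j ∧ dx_i and dx_i ∧ dx_i = 0. For each pair (i, j) with i < j, the coefficient of dx_i ∧ dx_j in alpha ∧ beta is (alpha_i * beta_j - alpha_j * beta_i). Collecting: alpha ∧ beta = (4) dx ∧ dy + (2) dx ∧ dz + (6) dy ∧ dz.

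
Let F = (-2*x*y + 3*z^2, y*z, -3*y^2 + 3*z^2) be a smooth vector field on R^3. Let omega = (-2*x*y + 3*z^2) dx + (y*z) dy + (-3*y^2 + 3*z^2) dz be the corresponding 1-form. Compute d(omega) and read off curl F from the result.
d(omega) = (-7*y) dy ∧ dz + (6*z) dz ∧ dx + (2*x) dx ∧ dy; curl F = (-7*y, 6*z, 2*x)

d omega = sum_{i<j} (∂f_j/∂x_i - ∂f_i/∂x_j) dx_i ∧ dx_j. Under the identification (dy ∧ dz, dz ∧ dx, dx ∧ dy) ↔ (e_x, e_y, e_z), the coefficients are exactly the components of curl F. Compute:
  ∂R/∂y - ∂Q/∂z = (-6*y) - (y) = -7*y
  ∂P/∂z - ∂R/∂x = (6*z) - (0) = 6*z
  ∂Q/∂x - ∂P/∂y = (0) - (-2*x) = 2*x.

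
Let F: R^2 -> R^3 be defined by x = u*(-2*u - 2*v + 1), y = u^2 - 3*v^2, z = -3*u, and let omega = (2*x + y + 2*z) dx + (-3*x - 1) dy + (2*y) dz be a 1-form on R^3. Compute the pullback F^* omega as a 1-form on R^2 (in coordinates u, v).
F^* omega = (24*u^3 + 34*u^2*v + u^2 + 20*u*v^2 + 4*u*v - 6*u + 6*v^3 + 15*v^2) du + (6*u^3 - 28*u^2*v + 8*u^2 - 30*u*v^2 + 18*u*v + 6*v) dv

Using F^*(f dg) = (f ∘ F) d(g ∘ F), substitute each coordinate x_i by F_i(u, v) in f_i, and replace dx_i by d F_i = (∂F_i/∂u) du + (∂F_i/∂v) dv.
  For the x component: f_1(F) = -3*u^2 - 4*u*v - 4*u - 3*v^2; d F_1 = (-4*u - 2*v + 1) du + (-2*u) dv
  For the y component: f_2(F) = 6*u^2 + 6*u*v - 3*u - 1; d F_2 = (2*u) du + (-6*v) dv
  For the z component: f_3(F) = 2*u^2 - 6*v^2; d F_3 = (-3) du + (0) dv
Combining and collecting du, dv coefficients:
  coeff of du: 24*u^3 + 34*u^2*v + u^2 + 20*u*v^2 + 4*u*v - 6*u + 6*v^3 + 15*v^2
  coeff of dv: 6*u^3 - 28*u^2*v + 8*u^2 - 30*u*v^2 + 18*u*v + 6*v
F^* omega = (24*u^3 + 34*u^2*v + u^2 + 20*u*v^2 + 4*u*v - 6*u + 6*v^3 + 15*v^2) du + (6*u^3 - 28*u^2*v + 8*u^2 - 30*u*v^2 + 18*u*v + 6*v) dv.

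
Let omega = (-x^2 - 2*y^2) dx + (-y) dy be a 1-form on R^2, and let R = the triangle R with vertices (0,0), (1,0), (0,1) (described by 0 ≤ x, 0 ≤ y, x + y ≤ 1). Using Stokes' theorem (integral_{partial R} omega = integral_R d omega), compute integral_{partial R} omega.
integral_(partial R) omega = 2/3

Stokes: integral_partial_R omega = integral_R d omega with d omega = (∂Q/∂x - ∂P/∂y) dx ∧ dy.
  ∂Q/∂x = 0
  ∂P/∂y = -4*y
  integrand = ∂Q/∂x - ∂P/∂y = 4*y.
Integrating over R: integral_0^1 integral_0^{1-x} (4*y) dy dx = 2/3.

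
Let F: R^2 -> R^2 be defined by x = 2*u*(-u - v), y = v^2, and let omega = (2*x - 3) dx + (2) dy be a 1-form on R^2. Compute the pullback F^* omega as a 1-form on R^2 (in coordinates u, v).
F^* omega = (16*u^3 + 24*u^2*v + 8*u*v^2 + 12*u + 6*v) du + (8*u^3 + 8*u^2*v + 6*u + 4*v) dv

Using F^*(f dg) = (f ∘ F) d(g ∘ F), substitute each coordinate x_i by F_i(u, v) in f_i, and replace dx_i by d F_i = (∂F_i/∂u) du + (∂F_i/∂v) dv.
  For the x component: f_1(F) = -4*u^2 - 4*u*v - 3; d F_1 = (-4*u - 2*v) du + (-2*u) dv
  For the y component: f_2(F) = 2; d F_2 = (0) du + (2*v) dv
Combining and collecting du, dv coefficients:
  coeff of du: 16*u^3 + 24*u^2*v + 8*u*v^2 + 12*u + 6*v
  coeff of dv: 8*u^3 + 8*u^2*v + 6*u + 4*v
F^* omega = (16*u^3 + 24*u^2*v + 8*u*v^2 + 12*u + 6*v) du + (8*u^3 + 8*u^2*v + 6*u + 4*v) dv.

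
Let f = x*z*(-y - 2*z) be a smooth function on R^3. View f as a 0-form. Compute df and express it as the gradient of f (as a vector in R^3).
df = (z*(-y - 2*z)) dx + (-x*z) dy + (x*(-y - 4*z)) dz; grad f = (z*(-y - 2*z), -x*z, x*(-y - 4*z))

For a 0-form f, d f = (∂f/∂x) dx + (∂f/∂y) dy + (∂f/∂z) dz. The components of the vector representation are exactly the entries of grad f in Cartesian coordinates:
  ∂f/∂x = z*(-y - 2*z)
  ∂f/∂y = -x*z
  ∂f/∂z = x*(-y - 4*z).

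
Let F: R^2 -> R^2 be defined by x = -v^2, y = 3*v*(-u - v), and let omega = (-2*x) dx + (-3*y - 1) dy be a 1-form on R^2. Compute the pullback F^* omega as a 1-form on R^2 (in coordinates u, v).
F^* omega = (3*v*(-9*u*v - 9*v^2 + 1)) du + (-27*u^2*v - 81*u*v^2 + 3*u - 58*v^3 + 6*v) dv

Using F^*(f dg) = (f ∘ F) d(g ∘ F), substitute each coordinate x_i by F_i(u, v) in f_i, and replace dx_i by d F_i = (∂F_i/∂u) du + (∂F_i/∂v) dv.
  For the x component: f_1(F) = 2*v^2; d F_1 = (0) du + (-2*v) dv
  For the y component: f_2(F) = 9*u*v + 9*v^2 - 1; d F_2 = (-3*v) du + (-3*u - 6*v) dv
Combining and collecting du, dv coefficients:
  coeff of du: 3*v*(-9*u*v - 9*v^2 + 1)
  coeff of dv: -27*u^2*v - 81*u*v^2 + 3*u - 58*v^3 + 6*v
F^* omega = (3*v*(-9*u*v - 9*v^2 + 1)) du + (-27*u^2*v - 81*u*v^2 + 3*u - 58*v^3 + 6*v) dv.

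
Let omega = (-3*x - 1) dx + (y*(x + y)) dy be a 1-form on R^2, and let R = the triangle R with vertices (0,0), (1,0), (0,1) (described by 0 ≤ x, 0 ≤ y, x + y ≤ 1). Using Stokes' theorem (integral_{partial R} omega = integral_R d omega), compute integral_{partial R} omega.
integral_(partial R) omega = 1/6

Stokes: integral_partial_R omega = integral_R d omega with d omega = (∂Q/∂x - ∂P/∂y) dx ∧ dy.
  ∂Q/∂x = y
  ∂P/∂y = 0
  integrand = ∂Q/∂x - ∂P/∂y = y.
Integrating over R: integral_0^1 integral_0^{1-x} (y) dy dx = 1/6.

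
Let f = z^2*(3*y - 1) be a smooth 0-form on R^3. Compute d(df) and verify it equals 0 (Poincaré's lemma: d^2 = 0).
d(df) = 0

Step 1: df = sum_i (∂f/∂x_i) dx_i = (0) dx + (3*z^2) dy + (2*z*(3*y - 1)) dz.
Step 2: Apply d again. Using the 1-form formula, the coefficient of dx ∧ dy in d(df) is ∂^2 f/∂x ∂y - ∂^2 f/∂y ∂x = (0) - (0) = 0 (equality of mixed partials for smooth f).
Similarly for dx ∧ dz and dy ∧ dz — all coefficients vanish. So d(df) = 0.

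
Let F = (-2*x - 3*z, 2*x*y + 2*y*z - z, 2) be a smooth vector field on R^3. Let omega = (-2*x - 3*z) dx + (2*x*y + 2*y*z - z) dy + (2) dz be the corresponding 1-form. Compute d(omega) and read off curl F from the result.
d(omega) = (1 - 2*y) dy ∧ dz + (-3) dz ∧ dx + (2*y) dx ∧ dy; curl F = (1 - 2*y, -3, 2*y)

d omega = sum_{i<j} (∂f_j/∂x_i - ∂f_i/∂x_j) dx_i ∧ dx_j. Under the identification (dy ∧ dz, dz ∧ dx, dx ∧ dy) ↔ (e_x, e_y, e_z), the coefficients are exactly the components of curl F. Compute:
  ∂R/∂y - ∂Q/∂z = (0) - (2*y - 1) = 1 - 2*y
  ∂P/∂z - ∂R/∂x = (-3) - (0) = -3
  ∂Q/∂x - ∂P/∂y = (2*y) - (0) = 2*y.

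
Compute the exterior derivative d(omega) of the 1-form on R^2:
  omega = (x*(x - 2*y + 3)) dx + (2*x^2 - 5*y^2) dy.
d(omega) = (6*x) dx ∧ dy

For a 1-form omega = sum_i f_i dx_i, the exterior derivative is
  d(omega) = sum_{i < j} (∂f_j/∂x_i - ∂f_i/∂x_j) dx_i ∧ dx_j.
  coefficient of dx ∧ dy: ∂f_2/∂x - ∂f_1/∂y = ∂(2*x^2 - 5*y^2)/∂x - ∂(x*(x - 2*y + 3))/∂y = 6*x
Assembling: d(omega) = (6*x) dx ∧ dy.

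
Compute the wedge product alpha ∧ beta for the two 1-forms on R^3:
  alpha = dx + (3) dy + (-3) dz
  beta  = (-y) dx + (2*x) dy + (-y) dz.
alpha ∧ beta = (2*x + 3*y) dx ∧ dy + (-4*y) dx ∧ dz + (6*x - 3*y) dy ∧ dz

Distribute the wedge, using dx_i ∧ dx_j = -dx_j ∧ dx_i and dx_i ∧ dx_i = 0. For each pair (i, j) with i < j, the coefficient of dx_i ∧ dx_j in alpha ∧ beta is (alpha_i * beta_j - alpha_j * beta_i). Collecting: alpha ∧ beta = (2*x + 3*y) dx ∧ dy + (-4*y) dx ∧ dz + (6*x - 3*y) dy ∧ dz.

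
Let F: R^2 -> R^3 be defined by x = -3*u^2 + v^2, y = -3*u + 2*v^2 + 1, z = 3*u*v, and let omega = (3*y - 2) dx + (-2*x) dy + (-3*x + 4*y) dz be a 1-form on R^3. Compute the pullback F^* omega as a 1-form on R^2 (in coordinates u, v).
F^* omega = (27*u^2*v + 36*u^2 - 36*u*v^2 - 36*u*v - 6*u + 15*v^3 + 6*v^2 + 12*v) du + (27*u^3 + 24*u^2*v - 36*u^2 + 15*u*v^2 - 18*u*v + 12*u + 4*v^3 + 2*v) dv

Using F^*(f dg) = (f ∘ F) d(g ∘ F), substitute each coordinate x_i by F_i(u, v) in f_i, and replace dx_i by d F_i = (∂F_i/∂u) du + (∂F_i/∂v) dv.
  For the x component: f_1(F) = -9*u + 6*v^2 + 1; d F_1 = (-6*u) du + (2*v) dv
  For the y component: f_2(F) = 6*u^2 - 2*v^2; d F_2 = (-3) du + (4*v) dv
  For the z component: f_3(F) = 9*u^2 - 12*u + 5*v^2 + 4; d F_3 = (3*v) du + (3*u) dv
Combining and collecting du, dv coefficients:
  coeff of du: 27*u^2*v + 36*u^2 - 36*u*v^2 - 36*u*v - 6*u + 15*v^3 + 6*v^2 + 12*v
  coeff of dv: 27*u^3 + 24*u^2*v - 36*u^2 + 15*u*v^2 - 18*u*v + 12*u + 4*v^3 + 2*v
F^* omega = (27*u^2*v + 36*u^2 - 36*u*v^2 - 36*u*v - 6*u + 15*v^3 + 6*v^2 + 12*v) du + (27*u^3 + 24*u^2*v - 36*u^2 + 15*u*v^2 - 18*u*v + 12*u + 4*v^3 + 2*v) dv.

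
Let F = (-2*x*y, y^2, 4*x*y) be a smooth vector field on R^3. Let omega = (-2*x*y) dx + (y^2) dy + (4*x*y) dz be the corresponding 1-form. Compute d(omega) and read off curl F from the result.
d(omega) = (4*x) dy ∧ dz + (-4*y) dz ∧ dx + (2*x) dx ∧ dy; curl F = (4*x, -4*y, 2*x)

d omega = sum_{i<j} (∂f_j/∂x_i - ∂f_i/∂x_j) dx_i ∧ dx_j. Under the identification (dy ∧ dz, dz ∧ dx, dx ∧ dy) ↔ (e_x, e_y, e_z), the coefficients are exactly the components of curl F. Compute:
  ∂R/∂y - ∂Q/∂z = (4*x) - (0) = 4*x
  ∂P/∂z - ∂R/∂x = (0) - (4*y) = -4*y
  ∂Q/∂x - ∂P/∂y = (0) - (-2*x) = 2*x.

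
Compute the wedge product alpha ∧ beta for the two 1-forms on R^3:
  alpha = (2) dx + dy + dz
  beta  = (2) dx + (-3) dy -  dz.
alpha ∧ beta = (-8) dx ∧ dy + (-4) dx ∧ dz + (2) dy ∧ dz

Distribute the wedge, using dx_i ∧ dx_j = -dx_j ∧ dx_i and dx_i ∧ dx_i = 0. For each pair (i, j) with i < j, the coefficient of dx_i ∧ dx_j in alpha ∧ beta is (alpha_i * beta_j - alpha_j * beta_i). Collecting: alpha ∧ beta = (-8) dx ∧ dy + (-4) dx ∧ dz + (2) dy ∧ dz.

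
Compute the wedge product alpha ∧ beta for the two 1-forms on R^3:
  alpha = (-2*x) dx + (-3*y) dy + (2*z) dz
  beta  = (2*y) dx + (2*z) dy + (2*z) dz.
alpha ∧ beta = (-4*x*z + 6*y^2) dx ∧ dy + (-4*z*(x + y)) dx ∧ dz + (-2*z*(3*y + 2*z)) dy ∧ dz

Distribute the wedge, using dx_i ∧ dx_j = -dx_j ∧ dx_i and dx_i ∧ dx_i = 0. For each pair (i, j) with i < j, the coefficient of dx_i ∧ dx_j in alpha ∧ beta is (alpha_i * beta_j - alpha_j * beta_i). Collecting: alpha ∧ beta = (-4*x*z + 6*y^2) dx ∧ dy + (-4*z*(x + y)) dx ∧ dz + (-2*z*(3*y + 2*z)) dy ∧ dz.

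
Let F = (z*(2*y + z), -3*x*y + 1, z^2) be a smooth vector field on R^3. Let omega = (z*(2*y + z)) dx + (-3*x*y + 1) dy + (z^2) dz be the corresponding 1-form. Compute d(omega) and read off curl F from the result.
d(omega) = (0) dy ∧ dz + (2*y + 2*z) dz ∧ dx + (-3*y - 2*z) dx ∧ dy; curl F = (0, 2*y + 2*z, -3*y - 2*z)

d omega = sum_{i<j} (∂f_j/∂x_i - ∂f_i/∂x_j) dx_i ∧ dx_j. Under the identification (dy ∧ dz, dz ∧ dx, dx ∧ dy) ↔ (e_x, e_y, e_z), the coefficients are exactly the components of curl F. Compute:
  ∂R/∂y - ∂Q/∂z = (0) - (0) = 0
  ∂P/∂z - ∂R/∂x = (2*y + 2*z) - (0) = 2*y + 2*z
  ∂Q/∂x - ∂P/∂y = (-3*y) - (2*z) = -3*y - 2*z.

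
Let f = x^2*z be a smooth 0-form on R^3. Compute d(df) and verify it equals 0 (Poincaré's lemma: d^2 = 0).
d(df) = 0

Step 1: df = sum_i (∂f/∂x_i) dx_i = (2*x*z) dx + (0) dy + (x^2) dz.
Step 2: Apply d again. Using the 1-form formula, the coefficient of dx ∧ dy in d(df) is ∂^2 f/∂x ∂y - ∂^2 f/∂y ∂x = (0) - (0) = 0 (equality of mixed partials for smooth f).
Similarly for dx ∧ dz and dy ∧ dz — all coefficients vanish. So d(df) = 0.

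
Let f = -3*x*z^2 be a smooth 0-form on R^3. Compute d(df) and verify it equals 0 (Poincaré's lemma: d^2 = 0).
d(df) = 0

Step 1: df = sum_i (∂f/∂x_i) dx_i = (-3*z^2) dx + (0) dy + (-6*x*z) dz.
Step 2: Apply d again. Using the 1-form formula, the coefficient of dx ∧ dy in d(df) is ∂^2 f/∂x ∂y - ∂^2 f/∂y ∂x = (0) - (0) = 0 (equality of mixed partials for smooth f).
Similarly for dx ∧ dz and dy ∧ dz — all coefficients vanish. So d(df) = 0.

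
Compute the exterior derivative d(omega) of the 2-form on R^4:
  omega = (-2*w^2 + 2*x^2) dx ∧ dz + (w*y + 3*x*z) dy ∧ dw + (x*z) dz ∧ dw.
d(omega) = (-4*w + z) dx ∧ dz ∧ dw + (3*z) dx ∧ dy ∧ dw + (-3*x) dy ∧ dz ∧ dw

For a 2-form omega = sum_{i<j} g_{ij} dx_i ∧ dx_j, the exterior derivative is
  d(omega) = sum_{i<j} d(g_{ij}) ∧ dx_i ∧ dx_j = sum_{i<j, k} (∂g_{ij}/∂x_k) dx_k ∧ dx_i ∧ dx_j.
Expand each term, using dx_k ∧ dx_i ∧ dx_j = sgn(permutation) dx_{(a)} ∧ dx_{(b)} ∧ dx_{(c)} with (a < b < c) sorted:
  d(-2*w^2 + 2*x^2) includes (∂/∂w)(-2*w^2 + 2*x^2) dw = (-4*w) dw, which multiplied by dx ∧ dz gives (-4*w) dx ∧ dz ∧ dw
  d(w*y + 3*x*z) includes (∂/∂x)(w*y + 3*x*z) dx = (3*z) dx, which multiplied by dy ∧ dw gives (3*z) dx ∧ dy ∧ dw
  d(w*y + 3*x*z) includes (∂/∂z)(w*y + 3*x*z) dz = (3*x) dz, which multiplied by dy ∧ dw gives (-3*x) dy ∧ dz ∧ dw
  d(x*z) includes (∂/∂x)(x*z) dx = (z) dx, which multiplied by dz ∧ dw gives (z) dx ∧ dz ∧ dw
Collecting like 3-forms: d(omega) = (-4*w + z) dx ∧ dz ∧ dw + (3*z) dx ∧ dy ∧ dw + (-3*x) dy ∧ dz ∧ dw.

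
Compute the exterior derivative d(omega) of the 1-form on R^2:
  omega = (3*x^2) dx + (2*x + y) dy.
d(omega) = (2) dx ∧ dy

For a 1-form omega = sum_i f_i dx_i, the exterior derivative is
  d(omega) = sum_{i < j} (∂f_j/∂x_i - ∂f_i/∂x_j) dx_i ∧ dx_j.
  coefficient of dx ∧ dy: ∂f_2/∂x - ∂f_1/∂y = ∂(2*x + y)/∂x - ∂(3*x^2)/∂y = 2
Assembling: d(omega) = (2) dx ∧ dy.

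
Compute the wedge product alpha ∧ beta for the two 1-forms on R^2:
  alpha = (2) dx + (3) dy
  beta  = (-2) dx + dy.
alpha ∧ beta = (8) dx ∧ dy

Distribute the wedge, using dx_i ∧ dx_j = -dx_j ∧ dx_i and dx_i ∧ dx_i = 0. For each pair (i, j) with i < j, the coefficient of dx_i ∧ dx_j in alpha ∧ beta is (alpha_i * beta_j - alpha_j * beta_i). Collecting: alpha ∧ beta = (8) dx ∧ dy.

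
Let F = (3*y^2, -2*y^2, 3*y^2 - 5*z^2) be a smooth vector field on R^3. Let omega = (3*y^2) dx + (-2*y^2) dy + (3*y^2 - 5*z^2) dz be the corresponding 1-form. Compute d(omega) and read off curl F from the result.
d(omega) = (6*y) dy ∧ dz + (0) dz ∧ dx + (-6*y) dx ∧ dy; curl F = (6*y, 0, -6*y)

d omega = sum_{i<j} (∂f_j/∂x_i - ∂f_i/∂x_j) dx_i ∧ dx_j. Under the identification (dy ∧ dz, dz ∧ dx, dx ∧ dy) ↔ (e_x, e_y, e_z), the coefficients are exactly the components of curl F. Compute:
  ∂R/∂y - ∂Q/∂z = (6*y) - (0) = 6*y
  ∂P/∂z - ∂R/∂x = (0) - (0) = 0
  ∂Q/∂x - ∂P/∂y = (0) - (6*y) = -6*y.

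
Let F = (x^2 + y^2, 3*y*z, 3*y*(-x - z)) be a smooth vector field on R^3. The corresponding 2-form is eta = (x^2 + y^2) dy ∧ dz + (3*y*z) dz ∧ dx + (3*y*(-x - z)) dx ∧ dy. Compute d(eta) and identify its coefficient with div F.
d(eta) = (2*x - 3*y + 3*z) dx ∧ dy ∧ dz; div F = 2*x - 3*y + 3*z

For a 2-form in R^3 of the form above, applying d gives a 3-form with coefficient ∂P/∂x + ∂Q/∂y + ∂R/∂z:
  ∂P/∂x = 2*x
  ∂Q/∂y = 3*z
  ∂R/∂z = -3*y
Sum = 2*x - 3*y + 3*z, which is exactly div F.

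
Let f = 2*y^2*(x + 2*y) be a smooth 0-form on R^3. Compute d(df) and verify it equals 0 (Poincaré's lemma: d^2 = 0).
d(df) = 0

Step 1: df = sum_i (∂f/∂x_i) dx_i = (2*y^2) dx + (4*y*(x + 3*y)) dy + (0) dz.
Step 2: Apply d again. Using the 1-form formula, the coefficient of dx ∧ dy in d(df) is ∂^2 f/∂x ∂y - ∂^2 f/∂y ∂x = (4*y) - (4*y) = 0 (equality of mixed partials for smooth f).
Similarly for dx ∧ dz and dy ∧ dz — all coefficients vanish. So d(df) = 0.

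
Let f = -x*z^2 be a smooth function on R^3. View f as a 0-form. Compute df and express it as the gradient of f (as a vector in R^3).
df = (-z^2) dx + (0) dy + (-2*x*z) dz; grad f = (-z^2, 0, -2*x*z)

For a 0-form f, d f = (∂f/∂x) dx + (∂f/∂y) dy + (∂f/∂z) dz. The components of the vector representation are exactly the entries of grad f in Cartesian coordinates:
  ∂f/∂x = -z^2
  ∂f/∂y = 0
  ∂f/∂z = -2*x*z.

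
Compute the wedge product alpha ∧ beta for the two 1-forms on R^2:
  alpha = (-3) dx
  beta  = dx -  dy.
alpha ∧ beta = (3) dx ∧ dy

Distribute the wedge, using dx_i ∧ dx_j = -dx_j ∧ dx_i and dx_i ∧ dx_i = 0. For each pair (i, j) with i < j, the coefficient of dx_i ∧ dx_j in alpha ∧ beta is (alpha_i * beta_j - alpha_j * beta_i). Collecting: alpha ∧ beta = (3) dx ∧ dy.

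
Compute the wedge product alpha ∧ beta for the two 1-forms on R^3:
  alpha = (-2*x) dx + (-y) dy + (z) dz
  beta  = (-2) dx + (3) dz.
alpha ∧ beta = (-6*x + 2*z) dx ∧ dz + (-2*y) dx ∧ dy + (-3*y) dy ∧ dz

Distribute the wedge, using dx_i ∧ dx_j = -dx_j ∧ dx_i and dx_i ∧ dx_i = 0. For each pair (i, j) with i < j, the coefficient of dx_i ∧ dx_j in alpha ∧ beta is (alpha_i * beta_j - alpha_j * beta_i). Collecting: alpha ∧ beta = (-6*x + 2*z) dx ∧ dz + (-2*y) dx ∧ dy + (-3*y) dy ∧ dz.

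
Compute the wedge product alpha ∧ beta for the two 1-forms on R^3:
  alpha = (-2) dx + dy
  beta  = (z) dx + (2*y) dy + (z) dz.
alpha ∧ beta = (-4*y - z) dx ∧ dy + (-2*z) dx ∧ dz + (z) dy ∧ dz

Distribute the wedge, using dx_i ∧ dx_j = -dx_j ∧ dx_i and dx_i ∧ dx_i = 0. For each pair (i, j) with i < j, the coefficient of dx_i ∧ dx_j in alpha ∧ beta is (alpha_i * beta_j - alpha_j * beta_i). Collecting: alpha ∧ beta = (-4*y - z) dx ∧ dy + (-2*z) dx ∧ dz + (z) dy ∧ dz.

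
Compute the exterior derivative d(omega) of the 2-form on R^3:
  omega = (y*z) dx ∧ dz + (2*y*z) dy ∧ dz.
d(omega) = (-z) dx ∧ dy ∧ dz

For a 2-form omega = sum_{i<j} g_{ij} dx_i ∧ dx_j, the exterior derivative is
  d(omega) = sum_{i<j} d(g_{ij}) ∧ dx_i ∧ dx_j = sum_{i<j, k} (∂g_{ij}/∂x_k) dx_k ∧ dx_i ∧ dx_j.
Expand each term, using dx_k ∧ dx_i ∧ dx_j = sgn(permutation) dx_{(a)} ∧ dx_{(b)} ∧ dx_{(c)} with (a < b < c) sorted:
  d(y*z) includes (∂/∂y)(y*z) dy = (z) dy, which multiplied by dx ∧ dz gives (-z) dx ∧ dy ∧ dz
Collecting like 3-forms: d(omega) = (-z) dx ∧ dy ∧ dz.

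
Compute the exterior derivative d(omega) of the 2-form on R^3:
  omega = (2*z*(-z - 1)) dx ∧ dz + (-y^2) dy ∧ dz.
d(omega) = 0

For a 2-form omega = sum_{i<j} g_{ij} dx_i ∧ dx_j, the exterior derivative is
  d(omega) = sum_{i<j} d(g_{ij}) ∧ dx_i ∧ dx_j = sum_{i<j, k} (∂g_{ij}/∂x_k) dx_k ∧ dx_i ∧ dx_j.
Expand each term, using dx_k ∧ dx_i ∧ dx_j = sgn(permutation) dx_{(a)} ∧ dx_{(b)} ∧ dx_{(c)} with (a < b < c) sorted:

Collecting like 3-forms: d(omega) = 0.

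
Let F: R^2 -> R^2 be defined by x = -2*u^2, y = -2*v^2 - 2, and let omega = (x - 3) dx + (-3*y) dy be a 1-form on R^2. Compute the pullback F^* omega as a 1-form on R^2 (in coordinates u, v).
F^* omega = (8*u^3 + 12*u) du + (24*v*(-v^2 - 1)) dv

Using F^*(f dg) = (f ∘ F) d(g ∘ F), substitute each coordinate x_i by F_i(u, v) in f_i, and replace dx_i by d F_i = (∂F_i/∂u) du + (∂F_i/∂v) dv.
  For the x component: f_1(F) = -2*u^2 - 3; d F_1 = (-4*u) du + (0) dv
  For the y component: f_2(F) = 6*v^2 + 6; d F_2 = (0) du + (-4*v) dv
Combining and collecting du, dv coefficients:
  coeff of du: 8*u^3 + 12*u
  coeff of dv: 24*v*(-v^2 - 1)
F^* omega = (8*u^3 + 12*u) du + (24*v*(-v^2 - 1)) dv.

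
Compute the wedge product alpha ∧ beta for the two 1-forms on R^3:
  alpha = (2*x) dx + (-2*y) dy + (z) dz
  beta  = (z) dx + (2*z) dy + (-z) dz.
alpha ∧ beta = (2*z*(2*x + y)) dx ∧ dy + (-z*(2*x + z)) dx ∧ dz + (2*z*(y - z)) dy ∧ dz

Distribute the wedge, using dx_i ∧ dx_j = -dx_j ∧ dx_i and dx_i ∧ dx_i = 0. For each pair (i, j) with i < j, the coefficient of dx_i ∧ dx_j in alpha ∧ beta is (alpha_i * beta_j - alpha_j * beta_i). Collecting: alpha ∧ beta = (2*z*(2*x + y)) dx ∧ dy + (-z*(2*x + z)) dx ∧ dz + (2*z*(y - z)) dy ∧ dz.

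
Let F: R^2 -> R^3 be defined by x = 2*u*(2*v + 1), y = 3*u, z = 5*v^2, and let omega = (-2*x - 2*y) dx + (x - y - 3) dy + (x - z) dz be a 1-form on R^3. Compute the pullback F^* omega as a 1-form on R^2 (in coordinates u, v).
F^* omega = (-32*u*v^2 - 44*u*v - 23*u - 9) du + (-32*u^2*v - 40*u^2 + 40*u*v^2 + 20*u*v - 50*v^3) dv

Using F^*(f dg) = (f ∘ F) d(g ∘ F), substitute each coordinate x_i by F_i(u, v) in f_i, and replace dx_i by d F_i = (∂F_i/∂u) du + (∂F_i/∂v) dv.
  For the x component: f_1(F) = 2*u*(-4*v - 5); d F_1 = (4*v + 2) du + (4*u) dv
  For the y component: f_2(F) = 4*u*v - u - 3; d F_2 = (3) du + (0) dv
  For the z component: f_3(F) = 4*u*v + 2*u - 5*v^2; d F_3 = (0) du + (10*v) dv
Combining and collecting du, dv coefficients:
  coeff of du: -32*u*v^2 - 44*u*v - 23*u - 9
  coeff of dv: -32*u^2*v - 40*u^2 + 40*u*v^2 + 20*u*v - 50*v^3
F^* omega = (-32*u*v^2 - 44*u*v - 23*u - 9) du + (-32*u^2*v - 40*u^2 + 40*u*v^2 + 20*u*v - 50*v^3) dv.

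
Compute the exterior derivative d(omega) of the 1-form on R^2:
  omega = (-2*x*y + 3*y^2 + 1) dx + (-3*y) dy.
d(omega) = (2*x - 6*y) dx ∧ dy

For a 1-form omega = sum_i f_i dx_i, the exterior derivative is
  d(omega) = sum_{i < j} (∂f_j/∂x_i - ∂f_i/∂x_j) dx_i ∧ dx_j.
  coefficient of dx ∧ dy: ∂f_2/∂x - ∂f_1/∂y = ∂(-3*y)/∂x - ∂(-2*x*y + 3*y^2 + 1)/∂y = 2*x - 6*y
Assembling: d(omega) = (2*x - 6*y) dx ∧ dy.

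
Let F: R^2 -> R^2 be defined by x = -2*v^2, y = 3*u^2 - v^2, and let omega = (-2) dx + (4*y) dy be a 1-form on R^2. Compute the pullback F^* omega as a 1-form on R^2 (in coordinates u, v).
F^* omega = (24*u*(3*u^2 - v^2)) du + (8*v*(-3*u^2 + v^2 + 1)) dv

Using F^*(f dg) = (f ∘ F) d(g ∘ F), substitute each coordinate x_i by F_i(u, v) in f_i, and replace dx_i by d F_i = (∂F_i/∂u) du + (∂F_i/∂v) dv.
  For the x component: f_1(F) = -2; d F_1 = (0) du + (-4*v) dv
  For the y component: f_2(F) = 12*u^2 - 4*v^2; d F_2 = (6*u) du + (-2*v) dv
Combining and collecting du, dv coefficients:
  coeff of du: 24*u*(3*u^2 - v^2)
  coeff of dv: 8*v*(-3*u^2 + v^2 + 1)
F^* omega = (24*u*(3*u^2 - v^2)) du + (8*v*(-3*u^2 + v^2 + 1)) dv.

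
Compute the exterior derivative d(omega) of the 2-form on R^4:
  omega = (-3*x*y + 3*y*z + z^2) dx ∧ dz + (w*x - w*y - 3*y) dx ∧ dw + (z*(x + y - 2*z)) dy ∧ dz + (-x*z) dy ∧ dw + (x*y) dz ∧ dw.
d(omega) = (3*x - 2*z) dx ∧ dy ∧ dz + (w - z + 3) dx ∧ dy ∧ dw + (2*x) dy ∧ dz ∧ dw + (y) dx ∧ dz ∧ dw

For a 2-form omega = sum_{i<j} g_{ij} dx_i ∧ dx_j, the exterior derivative is
  d(omega) = sum_{i<j} d(g_{ij}) ∧ dx_i ∧ dx_j = sum_{i<j, k} (∂g_{ij}/∂x_k) dx_k ∧ dx_i ∧ dx_j.
Expand each term, using dx_k ∧ dx_i ∧ dx_j = sgn(permutation) dx_{(a)} ∧ dx_{(b)} ∧ dx_{(c)} with (a < b < c) sorted:
  d(-3*x*y + 3*y*z + z^2) includes (∂/∂y)(-3*x*y + 3*y*z + z^2) dy = (-3*x + 3*z) dy, which multiplied by dx ∧ dz gives (3*x - 3*z) dx ∧ dy ∧ dz
  d(w*x - w*y - 3*y) includes (∂/∂y)(w*x - w*y - 3*y) dy = (-w - 3) dy, which multiplied by dx ∧ dw gives (w + 3) dx ∧ dy ∧ dw
  d(z*(x + y - 2*z)) includes (∂/∂x)(z*(x + y - 2*z)) dx = (z) dx, which multiplied by dy ∧ dz gives (z) dx ∧ dy ∧ dz
  d(-x*z) includes (∂/∂x)(-x*z) dx = (-z) dx, which multiplied by dy ∧ dw gives (-z) dx ∧ dy ∧ dw
  d(-x*z) includes (∂/∂z)(-x*z) dz = (-x) dz, which multiplied by dy ∧ dw gives (x) dy ∧ dz ∧ dw
  d(x*y) includes (∂/∂x)(x*y) dx = (y) dx, which multiplied by dz ∧ dw gives (y) dx ∧ dz ∧ dw
  d(x*y) includes (∂/∂y)(x*y) dy = (x) dy, which multiplied by dz ∧ dw gives (x) dy ∧ dz ∧ dw
Collecting like 3-forms: d(omega) = (3*x - 2*z) dx ∧ dy ∧ dz + (w - z + 3) dx ∧ dy ∧ dw + (2*x) dy ∧ dz ∧ dw + (y) dx ∧ dz ∧ dw.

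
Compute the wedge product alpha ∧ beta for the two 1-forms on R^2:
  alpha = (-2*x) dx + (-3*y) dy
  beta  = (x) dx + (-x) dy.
alpha ∧ beta = (x*(2*x + 3*y)) dx ∧ dy

Distribute the wedge, using dx_i ∧ dx_j = -dx_j ∧ dx_i and dx_i ∧ dx_i = 0. For each pair (i, j) with i < j, the coefficient of dx_i ∧ dx_j in alpha ∧ beta is (alpha_i * beta_j - alpha_j * beta_i). Collecting: alpha ∧ beta = (x*(2*x + 3*y)) dx ∧ dy.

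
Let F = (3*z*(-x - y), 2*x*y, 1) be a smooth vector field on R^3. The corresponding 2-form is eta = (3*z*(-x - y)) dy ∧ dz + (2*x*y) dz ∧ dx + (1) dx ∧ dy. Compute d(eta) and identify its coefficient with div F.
d(eta) = (2*x - 3*z) dx ∧ dy ∧ dz; div F = 2*x - 3*z

For a 2-form in R^3 of the form above, applying d gives a 3-form with coefficient ∂P/∂x + ∂Q/∂y + ∂R/∂z:
  ∂P/∂x = -3*z
  ∂Q/∂y = 2*x
  ∂R/∂z = 0
Sum = 2*x - 3*z, which is exactly div F.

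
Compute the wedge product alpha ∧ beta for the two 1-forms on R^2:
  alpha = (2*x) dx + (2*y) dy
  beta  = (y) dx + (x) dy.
alpha ∧ beta = (2*x^2 - 2*y^2) dx ∧ dy

Distribute the wedge, using dx_i ∧ dx_j = -dx_j ∧ dx_i and dx_i ∧ dx_i = 0. For each pair (i, j) with i < j, the coefficient of dx_i ∧ dx_j in alpha ∧ beta is (alpha_i * beta_j - alpha_j * beta_i). Collecting: alpha ∧ beta = (2*x^2 - 2*y^2) dx ∧ dy.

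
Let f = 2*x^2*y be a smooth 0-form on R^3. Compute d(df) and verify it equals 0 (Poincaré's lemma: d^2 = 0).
d(df) = 0

Step 1: df = sum_i (∂f/∂x_i) dx_i = (4*x*y) dx + (2*x^2) dy + (0) dz.
Step 2: Apply d again. Using the 1-form formula, the coefficient of dx ∧ dy in d(df) is ∂^2 f/∂x ∂y - ∂^2 f/∂y ∂x = (4*x) - (4*x) = 0 (equality of mixed partials for smooth f).
Similarly for dx ∧ dz and dy ∧ dz — all coefficients vanish. So d(df) = 0.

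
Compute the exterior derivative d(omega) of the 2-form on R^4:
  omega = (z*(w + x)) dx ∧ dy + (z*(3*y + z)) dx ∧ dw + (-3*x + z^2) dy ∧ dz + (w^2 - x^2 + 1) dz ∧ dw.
d(omega) = (w + x - 3) dx ∧ dy ∧ dz + (-2*z) dx ∧ dy ∧ dw + (-2*x - 3*y - 2*z) dx ∧ dz ∧ dw

For a 2-form omega = sum_{i<j} g_{ij} dx_i ∧ dx_j, the exterior derivative is
  d(omega) = sum_{i<j} d(g_{ij}) ∧ dx_i ∧ dx_j = sum_{i<j, k} (∂g_{ij}/∂x_k) dx_k ∧ dx_i ∧ dx_j.
Expand each term, using dx_k ∧ dx_i ∧ dx_j = sgn(permutation) dx_{(a)} ∧ dx_{(b)} ∧ dx_{(c)} with (a < b < c) sorted:
  d(z*(w + x)) includes (∂/∂z)(z*(w + x)) dz = (w + x) dz, which multiplied by dx ∧ dy gives (w + x) dx ∧ dy ∧ dz
  d(z*(w + x)) includes (∂/∂w)(z*(w + x)) dw = (z) dw, which multiplied by dx ∧ dy gives (z) dx ∧ dy ∧ dw
  d(z*(3*y + z)) includes (∂/∂y)(z*(3*y + z)) dy = (3*z) dy, which multiplied by dx ∧ dw gives (-3*z) dx ∧ dy ∧ dw
  d(z*(3*y + z)) includes (∂/∂z)(z*(3*y + z)) dz = (3*y + 2*z) dz, which multiplied by dx ∧ dw gives (-3*y - 2*z) dx ∧ dz ∧ dw
  d(-3*x + z^2) includes (∂/∂x)(-3*x + z^2) dx = (-3) dx, which multiplied by dy ∧ dz gives (-3) dx ∧ dy ∧ dz
  d(w^2 - x^2 + 1) includes (∂/∂x)(w^2 - x^2 + 1) dx = (-2*x) dx, which multiplied by dz ∧ dw gives (-2*x) dx ∧ dz ∧ dw
Collecting like 3-forms: d(omega) = (w + x - 3) dx ∧ dy ∧ dz + (-2*z) dx ∧ dy ∧ dw + (-2*x - 3*y - 2*z) dx ∧ dz ∧ dw.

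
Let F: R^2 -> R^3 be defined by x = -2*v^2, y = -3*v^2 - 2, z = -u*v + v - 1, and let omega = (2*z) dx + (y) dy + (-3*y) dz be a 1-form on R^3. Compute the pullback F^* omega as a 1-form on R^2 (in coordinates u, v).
F^* omega = (-9*v^3 - 6*v) du + (-u*v^2 - 6*u + 18*v^3 + v^2 + 20*v + 6) dv

Using F^*(f dg) = (f ∘ F) d(g ∘ F), substitute each coordinate x_i by F_i(u, v) in f_i, and replace dx_i by d F_i = (∂F_i/∂u) du + (∂F_i/∂v) dv.
  For the x component: f_1(F) = -2*u*v + 2*v - 2; d F_1 = (0) du + (-4*v) dv
  For the y component: f_2(F) = -3*v^2 - 2; d F_2 = (0) du + (-6*v) dv
  For the z component: f_3(F) = 9*v^2 + 6; d F_3 = (-v) du + (1 - u) dv
Combining and collecting du, dv coefficients:
  coeff of du: -9*v^3 - 6*v
  coeff of dv: -u*v^2 - 6*u + 18*v^3 + v^2 + 20*v + 6
F^* omega = (-9*v^3 - 6*v) du + (-u*v^2 - 6*u + 18*v^3 + v^2 + 20*v + 6) dv.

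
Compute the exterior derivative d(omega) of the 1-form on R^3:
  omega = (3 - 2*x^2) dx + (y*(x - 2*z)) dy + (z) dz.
d(omega) = (y) dx ∧ dy + (2*y) dy ∧ dz

For a 1-form omega = sum_i f_i dx_i, the exterior derivative is
  d(omega) = sum_{i < j} (∂f_j/∂x_i - ∂f_i/∂x_j) dx_i ∧ dx_j.
  coefficient of dx ∧ dy: ∂f_2/∂x - ∂f_1/∂y = ∂(y*(x - 2*z))/∂x - ∂(3 - 2*x^2)/∂y = y
  coefficient of dy ∧ dz: ∂f_3/∂y - ∂f_2/∂z = ∂(z)/∂y - ∂(y*(x - 2*z))/∂z = 2*y
Assembling: d(omega) = (y) dx ∧ dy + (2*y) dy ∧ dz.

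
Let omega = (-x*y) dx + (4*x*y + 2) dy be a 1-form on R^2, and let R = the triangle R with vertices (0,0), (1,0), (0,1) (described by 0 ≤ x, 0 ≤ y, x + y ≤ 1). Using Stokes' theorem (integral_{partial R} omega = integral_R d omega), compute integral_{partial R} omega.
integral_(partial R) omega = 5/6

Stokes: integral_partial_R omega = integral_R d omega with d omega = (∂Q/∂x - ∂P/∂y) dx ∧ dy.
  ∂Q/∂x = 4*y
  ∂P/∂y = -x
  integrand = ∂Q/∂x - ∂P/∂y = x + 4*y.
Integrating over R: integral_0^1 integral_0^{1-x} (x + 4*y) dy dx = 5/6.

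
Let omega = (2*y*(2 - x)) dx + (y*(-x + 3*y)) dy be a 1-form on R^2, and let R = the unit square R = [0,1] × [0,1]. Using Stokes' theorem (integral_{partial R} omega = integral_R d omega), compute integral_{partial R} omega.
integral_(partial R) omega = -7/2

Stokes: integral_partial_R omega = integral_R d omega with d omega = (∂Q/∂x - ∂P/∂y) dx ∧ dy.
  ∂Q/∂x = -y
  ∂P/∂y = 4 - 2*x
  integrand = ∂Q/∂x - ∂P/∂y = 2*x - y - 4.
Integrating over R: integral_0^1 integral_0^1 (2*x - y - 4) dx dy = -7/2.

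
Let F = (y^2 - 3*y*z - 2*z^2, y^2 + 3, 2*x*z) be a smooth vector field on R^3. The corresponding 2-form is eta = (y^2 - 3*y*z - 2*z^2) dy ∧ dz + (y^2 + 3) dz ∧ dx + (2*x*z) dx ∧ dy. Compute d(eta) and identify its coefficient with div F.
d(eta) = (2*x + 2*y) dx ∧ dy ∧ dz; div F = 2*x + 2*y

For a 2-form in R^3 of the form above, applying d gives a 3-form with coefficient ∂P/∂x + ∂Q/∂y + ∂R/∂z:
  ∂P/∂x = 0
  ∂Q/∂y = 2*y
  ∂R/∂z = 2*x
Sum = 2*x + 2*y, which is exactly div F.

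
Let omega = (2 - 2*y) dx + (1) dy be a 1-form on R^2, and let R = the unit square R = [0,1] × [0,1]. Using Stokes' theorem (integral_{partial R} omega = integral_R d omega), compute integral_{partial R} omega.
integral_(partial R) omega = 2

Stokes: integral_partial_R omega = integral_R d omega with d omega = (∂Q/∂x - ∂P/∂y) dx ∧ dy.
  ∂Q/∂x = 0
  ∂P/∂y = -2
  integrand = ∂Q/∂x - ∂P/∂y = 2.
Integrating over R: integral_0^1 integral_0^1 (2) dx dy = 2.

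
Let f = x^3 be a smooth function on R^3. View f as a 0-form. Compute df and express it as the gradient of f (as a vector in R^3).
df = (3*x^2) dx + (0) dy + (0) dz; grad f = (3*x^2, 0, 0)

For a 0-form f, d f = (∂f/∂x) dx + (∂f/∂y) dy + (∂f/∂z) dz. The components of the vector representation are exactly the entries of grad f in Cartesian coordinates:
  ∂f/∂x = 3*x^2
  ∂f/∂y = 0
  ∂f/∂z = 0.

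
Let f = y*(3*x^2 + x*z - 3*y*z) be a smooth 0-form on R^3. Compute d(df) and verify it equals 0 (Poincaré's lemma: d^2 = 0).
d(df) = 0

Step 1: df = sum_i (∂f/∂x_i) dx_i = (y*(6*x + z)) dx + (3*x^2 + x*z - 6*y*z) dy + (y*(x - 3*y)) dz.
Step 2: Apply d again. Using the 1-form formula, the coefficient of dx ∧ dy in d(df) is ∂^2 f/∂x ∂y - ∂^2 f/∂y ∂x = (6*x + z) - (6*x + z) = 0 (equality of mixed partials for smooth f).
Similarly for dx ∧ dz and dy ∧ dz — all coefficients vanish. So d(df) = 0.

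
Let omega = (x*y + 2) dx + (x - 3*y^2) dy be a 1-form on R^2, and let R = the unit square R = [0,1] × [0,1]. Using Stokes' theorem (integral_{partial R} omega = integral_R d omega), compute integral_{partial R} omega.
integral_(partial R) omega = 1/2

Stokes: integral_partial_R omega = integral_R d omega with d omega = (∂Q/∂x - ∂P/∂y) dx ∧ dy.
  ∂Q/∂x = 1
  ∂P/∂y = x
  integrand = ∂Q/∂x - ∂P/∂y = 1 - x.
Integrating over R: integral_0^1 integral_0^1 (1 - x) dx dy = 1/2.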